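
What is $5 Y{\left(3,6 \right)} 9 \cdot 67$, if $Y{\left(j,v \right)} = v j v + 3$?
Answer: $334665$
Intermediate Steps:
$Y{\left(j,v \right)} = 3 + j v^{2}$ ($Y{\left(j,v \right)} = j v v + 3 = j v^{2} + 3 = 3 + j v^{2}$)
$5 Y{\left(3,6 \right)} 9 \cdot 67 = 5 \left(3 + 3 \cdot 6^{2}\right) 9 \cdot 67 = 5 \left(3 + 3 \cdot 36\right) 9 \cdot 67 = 5 \left(3 + 108\right) 9 \cdot 67 = 5 \cdot 111 \cdot 9 \cdot 67 = 555 \cdot 9 \cdot 67 = 4995 \cdot 67 = 334665$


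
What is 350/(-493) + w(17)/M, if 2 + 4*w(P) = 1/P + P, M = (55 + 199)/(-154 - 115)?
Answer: -294082/62611 ≈ -4.6970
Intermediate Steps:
M = -254/269 (M = 254/(-269) = 254*(-1/269) = -254/269 ≈ -0.94424)
w(P) = -½ + P/4 + 1/(4*P) (w(P) = -½ + (1/P + P)/4 = -½ + (P + 1/P)/4 = -½ + (P/4 + 1/(4*P)) = -½ + P/4 + 1/(4*P))
350/(-493) + w(17)/M = 350/(-493) + ((¼)*(1 + 17*(-2 + 17))/17)/(-254/269) = 350*(-1/493) + ((¼)*(1/17)*(1 + 17*15))*(-269/254) = -350/493 + ((¼)*(1/17)*(1 + 255))*(-269/254) = -350/493 + ((¼)*(1/17)*256)*(-269/254) = -350/493 + (64/17)*(-269/254) = -350/493 - 8608/2159 = -294082/62611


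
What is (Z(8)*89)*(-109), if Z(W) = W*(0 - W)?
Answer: 620864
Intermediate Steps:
Z(W) = -W² (Z(W) = W*(-W) = -W²)
(Z(8)*89)*(-109) = (-1*8²*89)*(-109) = (-1*64*89)*(-109) = -64*89*(-109) = -5696*(-109) = 620864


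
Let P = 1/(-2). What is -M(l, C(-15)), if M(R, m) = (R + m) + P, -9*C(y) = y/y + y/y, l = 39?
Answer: -689/18 ≈ -38.278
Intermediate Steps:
C(y) = -2/9 (C(y) = -(y/y + y/y)/9 = -(1 + 1)/9 = -⅑*2 = -2/9)
P = -½ ≈ -0.50000
M(R, m) = -½ + R + m (M(R, m) = (R + m) - ½ = -½ + R + m)
-M(l, C(-15)) = -(-½ + 39 - 2/9) = -1*689/18 = -689/18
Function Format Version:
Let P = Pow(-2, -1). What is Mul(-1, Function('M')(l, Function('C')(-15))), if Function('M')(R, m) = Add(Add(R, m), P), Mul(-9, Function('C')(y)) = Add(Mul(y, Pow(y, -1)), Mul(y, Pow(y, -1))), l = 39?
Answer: Rational(-689, 18) ≈ -38.278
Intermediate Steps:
Function('C')(y) = Rational(-2, 9) (Function('C')(y) = Mul(Rational(-1, 9), Add(Mul(y, Pow(y, -1)), Mul(y, Pow(y, -1)))) = Mul(Rational(-1, 9), Add(1, 1)) = Mul(Rational(-1, 9), 2) = Rational(-2, 9))
P = Rational(-1, 2) ≈ -0.50000
Function('M')(R, m) = Add(Rational(-1, 2), R, m) (Function('M')(R, m) = Add(Add(R, m), Rational(-1, 2)) = Add(Rational(-1, 2), R, m))
Mul(-1, Function('M')(l, Function('C')(-15))) = Mul(-1, Add(Rational(-1, 2), 39, Rational(-2, 9))) = Mul(-1, Rational(689, 18)) = Rational(-689, 18)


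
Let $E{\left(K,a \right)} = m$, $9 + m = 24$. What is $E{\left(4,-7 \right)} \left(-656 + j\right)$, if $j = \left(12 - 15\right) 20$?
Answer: $-10740$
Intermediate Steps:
$m = 15$ ($m = -9 + 24 = 15$)
$E{\left(K,a \right)} = 15$
$j = -60$ ($j = \left(-3\right) 20 = -60$)
$E{\left(4,-7 \right)} \left(-656 + j\right) = 15 \left(-656 - 60\right) = 15 \left(-716\right) = -10740$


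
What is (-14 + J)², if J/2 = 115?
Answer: 46656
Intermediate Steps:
J = 230 (J = 2*115 = 230)
(-14 + J)² = (-14 + 230)² = 216² = 46656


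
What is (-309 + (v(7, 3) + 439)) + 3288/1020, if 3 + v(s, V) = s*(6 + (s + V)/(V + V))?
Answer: 46892/255 ≈ 183.89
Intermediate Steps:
v(s, V) = -3 + s*(6 + (V + s)/(2*V)) (v(s, V) = -3 + s*(6 + (s + V)/(V + V)) = -3 + s*(6 + (V + s)/((2*V))) = -3 + s*(6 + (V + s)*(1/(2*V))) = -3 + s*(6 + (V + s)/(2*V)))
(-309 + (v(7, 3) + 439)) + 3288/1020 = (-309 + ((½)*(7² + 3*(-6 + 13*7))/3 + 439)) + 3288/1020 = (-309 + ((½)*(⅓)*(49 + 3*(-6 + 91)) + 439)) + 3288*(1/1020) = (-309 + ((½)*(⅓)*(49 + 3*85) + 439)) + 274/85 = (-309 + ((½)*(⅓)*(49 + 255) + 439)) + 274/85 = (-309 + ((½)*(⅓)*304 + 439)) + 274/85 = (-309 + (152/3 + 439)) + 274/85 = (-309 + 1469/3) + 274/85 = 542/3 + 274/85 = 46892/255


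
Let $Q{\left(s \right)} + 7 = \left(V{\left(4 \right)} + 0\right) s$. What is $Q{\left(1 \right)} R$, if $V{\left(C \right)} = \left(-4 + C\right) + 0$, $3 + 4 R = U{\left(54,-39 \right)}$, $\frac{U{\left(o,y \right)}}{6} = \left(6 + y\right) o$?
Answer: $\frac{74865}{4} \approx 18716.0$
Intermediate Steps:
$U{\left(o,y \right)} = 6 o \left(6 + y\right)$ ($U{\left(o,y \right)} = 6 \left(6 + y\right) o = 6 o \left(6 + y\right)$)
$R = - \frac{10695}{4}$ ($R = - \frac{3}{4} + \frac{6 \cdot 54 \left(6 - 39\right)}{4} = - \frac{3}{4} + \frac{6 \cdot 54 \left(-33\right)}{4} = - \frac{3}{4} + \frac{1}{4} \left(-10692\right) = - \frac{3}{4} - 2673 = - \frac{10695}{4} \approx -2673.8$)
$V{\left(C \right)} = -4 + C$
$Q{\left(s \right)} = -7$ ($Q{\left(s \right)} = -7 + \left(\left(-4 + 4\right) + 0\right) s = -7 + \left(0 + 0\right) s = -7 + 0 s = -7 + 0 = -7$)
$Q{\left(1 \right)} R = \left(-7\right) \left(- \frac{10695}{4}\right) = \frac{74865}{4}$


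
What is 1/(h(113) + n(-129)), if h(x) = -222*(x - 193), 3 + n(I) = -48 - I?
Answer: 1/17838 ≈ 5.6060e-5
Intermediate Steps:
n(I) = -51 - I (n(I) = -3 + (-48 - I) = -51 - I)
h(x) = 42846 - 222*x (h(x) = -222*(-193 + x) = 42846 - 222*x)
1/(h(113) + n(-129)) = 1/((42846 - 222*113) + (-51 - 1*(-129))) = 1/((42846 - 25086) + (-51 + 129)) = 1/(17760 + 78) = 1/17838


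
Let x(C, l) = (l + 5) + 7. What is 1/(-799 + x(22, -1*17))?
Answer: -1/804 ≈ -0.0012438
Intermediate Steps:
x(C, l) = 12 + l (x(C, l) = (5 + l) + 7 = 12 + l)
1/(-799 + x(22, -1*17)) = 1/(-799 + (12 - 1*17)) = 1/(-799 + (12 - 17)) = 1/(-799 - 5) = 1/(-804) = -1/804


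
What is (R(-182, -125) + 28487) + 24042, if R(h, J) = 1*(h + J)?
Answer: 52222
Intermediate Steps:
R(h, J) = J + h (R(h, J) = 1*(J + h) = J + h)
(R(-182, -125) + 28487) + 24042 = ((-125 - 182) + 28487) + 24042 = (-307 + 28487) + 24042 = 28180 + 24042 = 52222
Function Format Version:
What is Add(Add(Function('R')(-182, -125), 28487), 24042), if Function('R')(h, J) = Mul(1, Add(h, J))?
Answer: 52222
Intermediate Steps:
Function('R')(h, J) = Add(J, h) (Function('R')(h, J) = Mul(1, Add(J, h)) = Add(J, h))
Add(Add(Function('R')(-182, -125), 28487), 24042) = Add(Add(Add(-125, -182), 28487), 24042) = Add(Add(-307, 28487), 24042) = Add(28180, 24042) = 52222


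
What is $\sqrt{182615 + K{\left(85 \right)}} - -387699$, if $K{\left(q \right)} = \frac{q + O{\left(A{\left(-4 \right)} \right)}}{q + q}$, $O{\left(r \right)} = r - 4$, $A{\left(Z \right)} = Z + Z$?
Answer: $387699 + \frac{\sqrt{5277585910}}{170} \approx 3.8813 \cdot 10^{5}$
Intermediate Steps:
$A{\left(Z \right)} = 2 Z$
$O{\left(r \right)} = -4 + r$
$K{\left(q \right)} = \frac{-12 + q}{2 q}$ ($K{\left(q \right)} = \frac{q + \left(-4 + 2 \left(-4\right)\right)}{q + q} = \frac{q - 12}{2 q} = \left(q - 12\right) \frac{1}{2 q} = \left(-12 + q\right) \frac{1}{2 q} = \frac{-12 + q}{2 q}$)
$\sqrt{182615 + K{\left(85 \right)}} - -387699 = \sqrt{182615 + \frac{-12 + 85}{2 \cdot 85}} - -387699 = \sqrt{182615 + \frac{1}{2} \cdot \frac{1}{85} \cdot 73} + 387699 = \sqrt{182615 + \frac{73}{170}} + 387699 = \sqrt{\frac{31044623}{170}} + 387699 = \frac{\sqrt{5277585910}}{170} + 387699 = 387699 + \frac{\sqrt{5277585910}}{170}$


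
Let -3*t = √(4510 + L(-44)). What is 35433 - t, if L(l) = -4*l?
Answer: 35433 + √4686/3 ≈ 35456.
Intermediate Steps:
t = -√4686/3 (t = -√(4510 - 4*(-44))/3 = -√(4510 + 176)/3 = -√4686/3 ≈ -22.818)
35433 - t = 35433 - (-1)*√4686/3 = 35433 + √4686/3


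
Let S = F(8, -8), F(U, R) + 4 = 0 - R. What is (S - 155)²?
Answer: 22801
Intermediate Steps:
F(U, R) = -4 - R (F(U, R) = -4 + (0 - R) = -4 - R)
S = 4 (S = -4 - 1*(-8) = -4 + 8 = 4)
(S - 155)² = (4 - 155)² = (-151)² = 22801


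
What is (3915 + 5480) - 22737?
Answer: -13342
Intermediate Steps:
(3915 + 5480) - 22737 = 9395 - 22737 = -13342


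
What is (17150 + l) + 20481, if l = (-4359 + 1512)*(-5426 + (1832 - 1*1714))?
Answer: 15149507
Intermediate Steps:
l = 15111876 (l = -2847*(-5426 + (1832 - 1714)) = -2847*(-5426 + 118) = -2847*(-5308) = 15111876)
(17150 + l) + 20481 = (17150 + 15111876) + 20481 = 15129026 + 20481 = 15149507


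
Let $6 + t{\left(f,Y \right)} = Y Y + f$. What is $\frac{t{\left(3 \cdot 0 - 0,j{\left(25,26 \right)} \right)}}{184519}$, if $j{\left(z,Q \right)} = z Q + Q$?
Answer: $\frac{456970}{184519} \approx 2.4765$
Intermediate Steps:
$j{\left(z,Q \right)} = Q + Q z$ ($j{\left(z,Q \right)} = Q z + Q = Q + Q z$)
$t{\left(f,Y \right)} = -6 + f + Y^{2}$ ($t{\left(f,Y \right)} = -6 + \left(Y Y + f\right) = -6 + \left(Y^{2} + f\right) = -6 + \left(f + Y^{2}\right) = -6 + f + Y^{2}$)
$\frac{t{\left(3 \cdot 0 - 0,j{\left(25,26 \right)} \right)}}{184519} = \frac{-6 + \left(3 \cdot 0 - 0\right) + \left(26 \left(1 + 25\right)\right)^{2}}{184519} = \left(-6 + \left(0 + 0\right) + \left(26 \cdot 26\right)^{2}\right) \frac{1}{184519} = \left(-6 + 0 + 676^{2}\right) \frac{1}{184519} = \left(-6 + 0 + 456976\right) \frac{1}{184519} = 456970 \cdot \frac{1}{184519} = \frac{456970}{184519}$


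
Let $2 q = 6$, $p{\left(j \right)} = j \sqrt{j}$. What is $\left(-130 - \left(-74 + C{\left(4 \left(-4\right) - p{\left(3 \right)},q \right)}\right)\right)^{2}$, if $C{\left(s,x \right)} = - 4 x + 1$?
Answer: $2025$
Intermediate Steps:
$p{\left(j \right)} = j^{\frac{3}{2}}$
$q = 3$ ($q = \frac{1}{2} \cdot 6 = 3$)
$C{\left(s,x \right)} = 1 - 4 x$
$\left(-130 - \left(-74 + C{\left(4 \left(-4\right) - p{\left(3 \right)},q \right)}\right)\right)^{2} = \left(-130 + \left(74 - \left(1 - 12\right)\right)\right)^{2} = \left(-130 + \left(74 - -11\right)\right)^{2} = \left(-130 + \left(74 + 11\right)\right)^{2} = \left(-130 + 85\right)^{2} = \left(-45\right)^{2} = 2025$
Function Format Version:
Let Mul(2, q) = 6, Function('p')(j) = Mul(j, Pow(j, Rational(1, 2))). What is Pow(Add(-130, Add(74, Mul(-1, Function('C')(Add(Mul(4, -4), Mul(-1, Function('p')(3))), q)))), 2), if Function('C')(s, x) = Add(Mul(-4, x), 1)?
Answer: 2025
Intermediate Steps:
Function('p')(j) = Pow(j, Rational(3, 2))
q = 3 (q = Mul(Rational(1, 2), 6) = 3)
Function('C')(s, x) = Add(1, Mul(-4, x))
Pow(Add(-130, Add(74, Mul(-1, Function('C')(Add(Mul(4, -4), Mul(-1, Function('p')(3))), q)))), 2) = Pow(Add(-130, Add(74, Mul(-1, Add(1, Mul(-4, 3))))), 2) = Pow(Add(-130, Add(74, Mul(-1, Add(1, -12)))), 2) = Pow(Add(-130, Add(74, Mul(-1, -11))), 2) = Pow(Add(-130, Add(74, 11)), 2) = Pow(Add(-130, 85), 2) = Pow(-45, 2) = 2025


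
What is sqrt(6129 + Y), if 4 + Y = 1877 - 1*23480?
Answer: I*sqrt(15478) ≈ 124.41*I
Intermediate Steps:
Y = -21607 (Y = -4 + (1877 - 1*23480) = -4 + (1877 - 23480) = -4 - 21603 = -21607)
sqrt(6129 + Y) = sqrt(6129 - 21607) = sqrt(-15478) = I*sqrt(15478)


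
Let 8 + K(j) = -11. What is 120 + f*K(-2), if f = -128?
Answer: 2552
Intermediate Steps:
K(j) = -19 (K(j) = -8 - 11 = -19)
120 + f*K(-2) = 120 - 128*(-19) = 120 + 2432 = 2552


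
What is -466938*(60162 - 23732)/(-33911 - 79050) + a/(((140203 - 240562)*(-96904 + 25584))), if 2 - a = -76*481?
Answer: 2254718301412089397/14972779479420 ≈ 1.5059e+5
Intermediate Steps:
a = 36558 (a = 2 - (-76)*481 = 2 - 1*(-36556) = 2 + 36556 = 36558)
-466938*(60162 - 23732)/(-33911 - 79050) + a/(((140203 - 240562)*(-96904 + 25584))) = -466938*(60162 - 23732)/(-33911 - 79050) + 36558/(((140203 - 240562)*(-96904 + 25584))) = -466938/((-112961/36430)) + 36558/((-100359*(-71320))) = -466938/((-112961*1/36430)) + 36558/7157603880 = -466938/(-112961/36430) + 36558*(1/7157603880) = -466938*(-36430/112961) + 677/132548220 = 17010551340/112961 + 677/132548220 = 2254718301412089397/14972779479420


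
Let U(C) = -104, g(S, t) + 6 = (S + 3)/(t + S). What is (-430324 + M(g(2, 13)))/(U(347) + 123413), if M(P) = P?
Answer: -1290989/369927 ≈ -3.4898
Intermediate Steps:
g(S, t) = -6 + (3 + S)/(S + t) (g(S, t) = -6 + (S + 3)/(t + S) = -6 + (3 + S)/(S + t))
(-430324 + M(g(2, 13)))/(U(347) + 123413) = (-430324 + (3 - 6*13 - 5*2)/(2 + 13))/(-104 + 123413) = (-430324 + (3 - 78 - 10)/15)/123309 = (-430324 + (1/15)*(-85))*(1/123309) = (-430324 - 17/3)*(1/123309) = -1290989/3*1/123309 = -1290989/369927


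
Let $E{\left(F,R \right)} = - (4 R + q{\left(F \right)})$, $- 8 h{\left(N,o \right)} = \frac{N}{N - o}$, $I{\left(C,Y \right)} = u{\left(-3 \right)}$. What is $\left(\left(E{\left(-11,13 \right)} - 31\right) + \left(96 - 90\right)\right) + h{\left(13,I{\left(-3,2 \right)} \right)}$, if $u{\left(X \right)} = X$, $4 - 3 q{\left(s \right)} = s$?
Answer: $- \frac{10509}{128} \approx -82.102$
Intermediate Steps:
$q{\left(s \right)} = \frac{4}{3} - \frac{s}{3}$
$I{\left(C,Y \right)} = -3$
$h{\left(N,o \right)} = - \frac{N}{8 \left(N - o\right)}$ ($h{\left(N,o \right)} = - \frac{N \frac{1}{N - o}}{8} = - \frac{N}{8 \left(N - o\right)}$)
$E{\left(F,R \right)} = - \frac{4}{3} - 4 R + \frac{F}{3}$ ($E{\left(F,R \right)} = - (4 R - \left(- \frac{4}{3} + \frac{F}{3}\right)) = - (\frac{4}{3} + 4 R - \frac{F}{3}) = - \frac{4}{3} - 4 R + \frac{F}{3}$)
$\left(\left(E{\left(-11,13 \right)} - 31\right) + \left(96 - 90\right)\right) + h{\left(13,I{\left(-3,2 \right)} \right)} = \left(\left(\left(- \frac{4}{3} - 52 + \frac{1}{3} \left(-11\right)\right) - 31\right) + \left(96 - 90\right)\right) + \frac{1}{8} \cdot 13 \frac{1}{-3 - 13} = \left(\left(\left(- \frac{4}{3} - 52 - \frac{11}{3}\right) - 31\right) + \left(96 - 90\right)\right) + \frac{1}{8} \cdot 13 \frac{1}{-3 - 13} = \left(\left(-57 - 31\right) + 6\right) + \frac{1}{8} \cdot 13 \frac{1}{-16} = \left(-88 + 6\right) + \frac{1}{8} \cdot 13 \left(- \frac{1}{16}\right) = -82 - \frac{13}{128} = - \frac{10509}{128}$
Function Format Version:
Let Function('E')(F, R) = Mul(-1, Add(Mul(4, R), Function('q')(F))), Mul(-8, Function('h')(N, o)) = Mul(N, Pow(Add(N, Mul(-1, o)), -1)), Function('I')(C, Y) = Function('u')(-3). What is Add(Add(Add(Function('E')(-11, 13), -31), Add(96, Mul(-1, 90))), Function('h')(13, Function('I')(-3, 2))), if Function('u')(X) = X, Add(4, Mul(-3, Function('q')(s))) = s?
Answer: Rational(-10509, 128) ≈ -82.102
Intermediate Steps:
Function('q')(s) = Add(Rational(4, 3), Mul(Rational(-1, 3), s))
Function('I')(C, Y) = -3
Function('h')(N, o) = Mul(Rational(-1, 8), N, Pow(Add(N, Mul(-1, o)), -1)) (Function('h')(N, o) = Mul(Rational(-1, 8), Mul(N, Pow(Add(N, Mul(-1, o)), -1))) = Mul(Rational(-1, 8), N, Pow(Add(N, Mul(-1, o)), -1)))
Function('E')(F, R) = Add(Rational(-4, 3), Mul(-4, R), Mul(Rational(1, 3), F)) (Function('E')(F, R) = Mul(-1, Add(Mul(4, R), Add(Rational(4, 3), Mul(Rational(-1, 3), F)))) = Mul(-1, Add(Rational(4, 3), Mul(4, R), Mul(Rational(-1, 3), F))) = Add(Rational(-4, 3), Mul(-4, R), Mul(Rational(1, 3), F)))
Add(Add(Add(Function('E')(-11, 13), -31), Add(96, Mul(-1, 90))), Function('h')(13, Function('I')(-3, 2))) = Add(Add(Add(Add(Rational(-4, 3), Mul(-4, 13), Mul(Rational(1, 3), -11)), -31), Add(96, Mul(-1, 90))), Mul(Rational(1, 8), 13, Pow(Add(-3, Mul(-1, 13)), -1))) = Add(Add(Add(Add(Rational(-4, 3), -52, Rational(-11, 3)), -31), Add(96, -90)), Mul(Rational(1, 8), 13, Pow(Add(-3, -13), -1))) = Add(Add(Add(-57, -31), 6), Mul(Rational(1, 8), 13, Pow(-16, -1))) = Add(Add(-88, 6), Mul(Rational(1, 8), 13, Rational(-1, 16))) = Add(-82, Rational(-13, 128)) = Rational(-10509, 128)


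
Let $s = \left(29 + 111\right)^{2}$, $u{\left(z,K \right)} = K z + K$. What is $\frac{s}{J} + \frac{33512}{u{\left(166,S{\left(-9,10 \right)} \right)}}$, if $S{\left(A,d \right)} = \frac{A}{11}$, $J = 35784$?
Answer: $- \frac{26114422}{106713} \approx -244.72$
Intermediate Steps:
$S{\left(A,d \right)} = \frac{A}{11}$ ($S{\left(A,d \right)} = A \frac{1}{11} = \frac{A}{11}$)
$u{\left(z,K \right)} = K + K z$
$s = 19600$ ($s = 140^{2} = 19600$)
$\frac{s}{J} + \frac{33512}{u{\left(166,S{\left(-9,10 \right)} \right)}} = \frac{19600}{35784} + \frac{33512}{\frac{1}{11} \left(-9\right) \left(1 + 166\right)} = 19600 \cdot \frac{1}{35784} + \frac{33512}{\left(- \frac{9}{11}\right) 167} = \frac{350}{639} + \frac{33512}{- \frac{1503}{11}} = \frac{350}{639} + 33512 \left(- \frac{11}{1503}\right) = \frac{350}{639} - \frac{368632}{1503} = - \frac{26114422}{106713}$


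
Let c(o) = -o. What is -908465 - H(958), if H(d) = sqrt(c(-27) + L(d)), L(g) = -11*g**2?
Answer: -908465 - I*sqrt(10095377) ≈ -9.0847e+5 - 3177.3*I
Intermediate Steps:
H(d) = sqrt(27 - 11*d**2) (H(d) = sqrt(-1*(-27) - 11*d**2) = sqrt(27 - 11*d**2))
-908465 - H(958) = -908465 - sqrt(27 - 11*958**2) = -908465 - sqrt(27 - 11*917764) = -908465 - sqrt(27 - 10095404) = -908465 - sqrt(-10095377) = -908465 - I*sqrt(10095377)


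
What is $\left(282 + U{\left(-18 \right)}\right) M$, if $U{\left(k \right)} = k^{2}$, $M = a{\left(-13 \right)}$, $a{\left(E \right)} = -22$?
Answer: $-13332$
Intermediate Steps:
$M = -22$
$\left(282 + U{\left(-18 \right)}\right) M = \left(282 + \left(-18\right)^{2}\right) \left(-22\right) = \left(282 + 324\right) \left(-22\right) = 606 \left(-22\right) = -13332$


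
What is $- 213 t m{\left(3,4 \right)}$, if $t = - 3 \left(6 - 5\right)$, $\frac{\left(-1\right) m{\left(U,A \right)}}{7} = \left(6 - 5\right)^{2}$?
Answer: $-4473$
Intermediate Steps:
$m{\left(U,A \right)} = -7$ ($m{\left(U,A \right)} = - 7 \left(6 - 5\right)^{2} = - 7 \cdot 1^{2} = \left(-7\right) 1 = -7$)
$t = -3$ ($t = \left(-3\right) 1 = -3$)
$- 213 t m{\left(3,4 \right)} = - 213 \left(\left(-3\right) \left(-7\right)\right) = \left(-213\right) 21 = -4473$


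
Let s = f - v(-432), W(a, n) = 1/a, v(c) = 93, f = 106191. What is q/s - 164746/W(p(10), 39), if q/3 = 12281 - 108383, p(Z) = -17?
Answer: 49524411755/17683 ≈ 2.8007e+6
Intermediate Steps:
q = -288306 (q = 3*(12281 - 108383) = 3*(-96102) = -288306)
s = 106098 (s = 106191 - 1*93 = 106191 - 93 = 106098)
q/s - 164746/W(p(10), 39) = -288306/106098 - 164746/(1/(-17)) = -288306*1/106098 - 164746/(-1/17) = -48051/17683 - 164746*(-17) = -48051/17683 + 2800682 = 49524411755/17683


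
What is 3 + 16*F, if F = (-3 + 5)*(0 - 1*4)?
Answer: -125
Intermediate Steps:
F = -8 (F = 2*(0 - 4) = 2*(-4) = -8)
3 + 16*F = 3 + 16*(-8) = 3 - 128 = -125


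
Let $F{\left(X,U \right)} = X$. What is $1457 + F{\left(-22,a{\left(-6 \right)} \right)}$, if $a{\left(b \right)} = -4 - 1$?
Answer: $1435$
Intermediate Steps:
$a{\left(b \right)} = -5$ ($a{\left(b \right)} = -4 - 1 = -5$)
$1457 + F{\left(-22,a{\left(-6 \right)} \right)} = 1457 - 22 = 1435$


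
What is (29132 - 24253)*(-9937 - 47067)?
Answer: -278122516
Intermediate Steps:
(29132 - 24253)*(-9937 - 47067) = 4879*(-57004) = -278122516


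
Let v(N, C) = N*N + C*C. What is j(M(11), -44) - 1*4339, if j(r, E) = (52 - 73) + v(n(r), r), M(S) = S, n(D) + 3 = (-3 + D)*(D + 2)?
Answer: 5962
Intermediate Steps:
n(D) = -3 + (-3 + D)*(2 + D) (n(D) = -3 + (-3 + D)*(D + 2) = -3 + (-3 + D)*(2 + D))
v(N, C) = C² + N² (v(N, C) = N² + C² = C² + N²)
j(r, E) = -21 + r² + (-9 + r² - r)² (j(r, E) = (52 - 73) + (r² + (-9 + r² - r)²) = -21 + (r² + (-9 + r² - r)²) = -21 + r² + (-9 + r² - r)²)
j(M(11), -44) - 1*4339 = (-21 + 11² + (9 + 11 - 1*11²)²) - 1*4339 = (-21 + 121 + (9 + 11 - 1*121)²) - 4339 = (-21 + 121 + (9 + 11 - 121)²) - 4339 = (-21 + 121 + (-101)²) - 4339 = (-21 + 121 + 10201) - 4339 = 10301 - 4339 = 5962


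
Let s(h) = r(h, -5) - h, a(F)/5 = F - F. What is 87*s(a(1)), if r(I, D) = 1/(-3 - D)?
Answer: 87/2 ≈ 43.500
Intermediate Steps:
a(F) = 0 (a(F) = 5*(F - F) = 5*0 = 0)
s(h) = 1/2 - h (s(h) = -1/(3 - 5) - h = -1/(-2) - h = -1*(-1/2) - h = 1/2 - h)
87*s(a(1)) = 87*(1/2 - 1*0) = 87*(1/2 + 0) = 87*(1/2) = 87/2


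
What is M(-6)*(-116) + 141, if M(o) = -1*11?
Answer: 1417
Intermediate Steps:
M(o) = -11
M(-6)*(-116) + 141 = -11*(-116) + 141 = 1276 + 141 = 1417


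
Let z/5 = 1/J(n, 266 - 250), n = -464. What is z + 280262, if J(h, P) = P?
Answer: 4484197/16 ≈ 2.8026e+5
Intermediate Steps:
z = 5/16 (z = 5/(266 - 250) = 5/16 ≈ 0.31250)
z + 280262 = 5/16 + 280262 = 4484197/16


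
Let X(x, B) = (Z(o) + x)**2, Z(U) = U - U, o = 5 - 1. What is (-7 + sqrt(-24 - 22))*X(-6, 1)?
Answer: -252 + 36*I*sqrt(46) ≈ -252.0 + 244.16*I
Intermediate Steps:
o = 4
Z(U) = 0
X(x, B) = x**2 (X(x, B) = (0 + x)**2 = x**2)
(-7 + sqrt(-24 - 22))*X(-6, 1) = (-7 + sqrt(-24 - 22))*(-6)**2 = (-7 + sqrt(-46))*36 = (-7 + I*sqrt(46))*36 = -252 + 36*I*sqrt(46)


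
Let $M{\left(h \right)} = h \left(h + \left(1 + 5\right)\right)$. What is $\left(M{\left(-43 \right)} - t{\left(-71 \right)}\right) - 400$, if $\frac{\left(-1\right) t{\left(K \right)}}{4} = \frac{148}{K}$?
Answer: $\frac{83969}{71} \approx 1182.7$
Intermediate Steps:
$M{\left(h \right)} = h \left(6 + h\right)$ ($M{\left(h \right)} = h \left(h + 6\right) = h \left(6 + h\right)$)
$t{\left(K \right)} = - \frac{592}{K}$ ($t{\left(K \right)} = - 4 \frac{148}{K} = - \frac{592}{K}$)
$\left(M{\left(-43 \right)} - t{\left(-71 \right)}\right) - 400 = \left(- 43 \left(6 - 43\right) - - \frac{592}{-71}\right) - 400 = \left(\left(-43\right) \left(-37\right) - \left(-592\right) \left(- \frac{1}{71}\right)\right) - 400 = \left(1591 - \frac{592}{71}\right) - 400 = \frac{112369}{71} - 400 = \frac{83969}{71}$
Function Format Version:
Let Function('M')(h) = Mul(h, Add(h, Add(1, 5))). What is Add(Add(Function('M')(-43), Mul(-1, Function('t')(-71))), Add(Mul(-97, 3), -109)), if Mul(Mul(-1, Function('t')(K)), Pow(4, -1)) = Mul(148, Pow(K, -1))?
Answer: Rational(83969, 71) ≈ 1182.7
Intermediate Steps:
Function('M')(h) = Mul(h, Add(6, h)) (Function('M')(h) = Mul(h, Add(h, 6)) = Mul(h, Add(6, h)))
Function('t')(K) = Mul(-592, Pow(K, -1)) (Function('t')(K) = Mul(-4, Mul(148, Pow(K, -1))) = Mul(-592, Pow(K, -1)))
Add(Add(Function('M')(-43), Mul(-1, Function('t')(-71))), Add(Mul(-97, 3), -109)) = Add(Add(Mul(-43, Add(6, -43)), Mul(-1, Mul(-592, Pow(-71, -1)))), Add(Mul(-97, 3), -109)) = Add(Add(Mul(-43, -37), Mul(-1, Mul(-592, Rational(-1, 71)))), Add(-291, -109)) = Add(Add(1591, Mul(-1, Rational(592, 71))), -400) = Add(Add(1591, Rational(-592, 71)), -400) = Add(Rational(112369, 71), -400) = Rational(83969, 71)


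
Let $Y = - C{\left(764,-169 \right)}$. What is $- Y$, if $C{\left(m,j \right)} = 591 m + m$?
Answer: $452288$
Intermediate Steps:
$C{\left(m,j \right)} = 592 m$
$Y = -452288$ ($Y = - 592 \cdot 764 = \left(-1\right) 452288 = -452288$)
$- Y = \left(-1\right) \left(-452288\right) = 452288$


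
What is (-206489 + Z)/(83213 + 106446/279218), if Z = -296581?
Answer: -7023309963/1161733694 ≈ -6.0455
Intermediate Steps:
(-206489 + Z)/(83213 + 106446/279218) = (-206489 - 296581)/(83213 + 106446/279218) = -503070/(83213 + 106446*(1/279218)) = -503070/(83213 + 53223/139609) = -503070/11617336940/139609 = -503070*139609/11617336940 = -7023309963/1161733694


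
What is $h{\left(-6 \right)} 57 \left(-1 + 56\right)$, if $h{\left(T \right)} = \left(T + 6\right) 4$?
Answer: $0$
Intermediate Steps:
$h{\left(T \right)} = 24 + 4 T$ ($h{\left(T \right)} = \left(6 + T\right) 4 = 24 + 4 T$)
$h{\left(-6 \right)} 57 \left(-1 + 56\right) = \left(24 + 4 \left(-6\right)\right) 57 \left(-1 + 56\right) = \left(24 - 24\right) 57 \cdot 55 = 0 \cdot 57 \cdot 55 = 0 \cdot 55 = 0$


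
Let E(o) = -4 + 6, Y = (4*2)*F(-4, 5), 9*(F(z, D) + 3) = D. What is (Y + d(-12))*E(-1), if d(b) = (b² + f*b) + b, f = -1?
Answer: 2240/9 ≈ 248.89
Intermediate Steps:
F(z, D) = -3 + D/9
Y = -176/9 (Y = (4*2)*(-3 + (⅑)*5) = 8*(-3 + 5/9) = 8*(-22/9) = -176/9 ≈ -19.556)
d(b) = b² (d(b) = (b² - b) + b = b²)
E(o) = 2
(Y + d(-12))*E(-1) = (-176/9 + (-12)²)*2 = (-176/9 + 144)*2 = (1120/9)*2 = 2240/9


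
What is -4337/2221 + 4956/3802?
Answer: -2740999/4222121 ≈ -0.64920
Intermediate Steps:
-4337/2221 + 4956/3802 = -4337*1/2221 + 4956*(1/3802) = -4337/2221 + 2478/1901 = -2740999/4222121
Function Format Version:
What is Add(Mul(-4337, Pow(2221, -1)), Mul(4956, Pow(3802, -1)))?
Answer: Rational(-2740999, 4222121) ≈ -0.64920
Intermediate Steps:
Add(Mul(-4337, Pow(2221, -1)), Mul(4956, Pow(3802, -1))) = Add(Mul(-4337, Rational(1, 2221)), Mul(4956, Rational(1, 3802))) = Add(Rational(-4337, 2221), Rational(2478, 1901)) = Rational(-2740999, 4222121)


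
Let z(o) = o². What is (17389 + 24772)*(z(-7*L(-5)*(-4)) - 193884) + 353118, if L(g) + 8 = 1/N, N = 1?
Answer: -6554333230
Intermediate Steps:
L(g) = -7 (L(g) = -8 + 1/1 = -8 + 1 = -7)
(17389 + 24772)*(z(-7*L(-5)*(-4)) - 193884) + 353118 = (17389 + 24772)*((-7*(-7)*(-4))² - 193884) + 353118 = 42161*((49*(-4))² - 193884) + 353118 = 42161*((-196)² - 193884) + 353118 = 42161*(38416 - 193884) + 353118 = 42161*(-155468) + 353118 = -6554686348 + 353118 = -6554333230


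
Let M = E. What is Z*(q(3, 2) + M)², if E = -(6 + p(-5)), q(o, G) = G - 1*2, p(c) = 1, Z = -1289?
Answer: -63161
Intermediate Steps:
q(o, G) = -2 + G (q(o, G) = G - 2 = -2 + G)
E = -7 (E = -(6 + 1) = -1*7 = -7)
M = -7
Z*(q(3, 2) + M)² = -1289*((-2 + 2) - 7)² = -1289*(0 - 7)² = -1289*(-7)² = -1289*49 = -63161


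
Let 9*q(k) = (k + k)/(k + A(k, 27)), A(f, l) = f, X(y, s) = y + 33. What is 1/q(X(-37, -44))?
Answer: 9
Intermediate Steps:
X(y, s) = 33 + y
q(k) = ⅑ (q(k) = ((k + k)/(k + k))/9 = ((2*k)/((2*k)))/9 = ((2*k)*(1/(2*k)))/9 = (⅑)*1 = ⅑)
1/q(X(-37, -44)) = 1/(⅑) = 9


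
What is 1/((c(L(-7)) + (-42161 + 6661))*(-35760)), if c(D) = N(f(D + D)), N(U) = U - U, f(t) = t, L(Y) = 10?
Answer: 1/1269480000 ≈ 7.8772e-10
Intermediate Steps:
N(U) = 0
c(D) = 0
1/((c(L(-7)) + (-42161 + 6661))*(-35760)) = 1/((0 + (-42161 + 6661))*(-35760)) = -1/35760/(0 - 35500) = -1/35760/(-35500) = -1/35500*(-1/35760) = 1/1269480000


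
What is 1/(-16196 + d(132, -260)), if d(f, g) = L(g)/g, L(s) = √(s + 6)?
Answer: -547424800/8866092060927 + 130*I*√254/8866092060927 ≈ -6.1744e-5 + 2.3368e-10*I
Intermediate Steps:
L(s) = √(6 + s)
d(f, g) = √(6 + g)/g
1/(-16196 + d(132, -260)) = 1/(-16196 + √(6 - 260)/(-260)) = 1/(-16196 - I*√254/260)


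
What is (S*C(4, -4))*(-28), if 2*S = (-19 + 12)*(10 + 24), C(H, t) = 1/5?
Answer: 3332/5 ≈ 666.40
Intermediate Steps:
C(H, t) = 1/5
S = -119 (S = ((-19 + 12)*(10 + 24))/2 = (-7*34)/2 = (1/2)*(-238) = -119)
(S*C(4, -4))*(-28) = -119*1/5*(-28) = -119/5*(-28) = 3332/5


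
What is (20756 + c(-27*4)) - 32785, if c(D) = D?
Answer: -12137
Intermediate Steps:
(20756 + c(-27*4)) - 32785 = (20756 - 27*4) - 32785 = (20756 - 108) - 32785 = 20648 - 32785 = -12137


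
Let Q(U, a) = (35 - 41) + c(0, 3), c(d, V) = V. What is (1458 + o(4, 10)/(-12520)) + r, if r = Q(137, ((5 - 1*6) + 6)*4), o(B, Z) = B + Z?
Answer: 9108293/6260 ≈ 1455.0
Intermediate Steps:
Q(U, a) = -3 (Q(U, a) = (35 - 41) + 3 = -6 + 3 = -3)
r = -3
(1458 + o(4, 10)/(-12520)) + r = (1458 + (4 + 10)/(-12520)) - 3 = (1458 + 14*(-1/12520)) - 3 = (1458 - 7/6260) - 3 = 9127073/6260 - 3 = 9108293/6260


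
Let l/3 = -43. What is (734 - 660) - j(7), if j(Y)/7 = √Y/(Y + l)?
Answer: 74 + 7*√7/122 ≈ 74.152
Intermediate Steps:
l = -129 (l = 3*(-43) = -129)
j(Y) = 7*√Y/(-129 + Y) (j(Y) = 7*(√Y/(Y - 129)) = 7*(√Y/(-129 + Y)) = 7*√Y/(-129 + Y))
(734 - 660) - j(7) = (734 - 660) - 7*√7/(-129 + 7) = 74 - 7*√7/(-122) = 74 - 7*√7*(-1)/122 = 74 - (-7)*√7/122 = 74 + 7*√7/122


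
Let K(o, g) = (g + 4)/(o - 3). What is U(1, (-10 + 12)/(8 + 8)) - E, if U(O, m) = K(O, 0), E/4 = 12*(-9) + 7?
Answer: 402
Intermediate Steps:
E = -404 (E = 4*(12*(-9) + 7) = 4*(-108 + 7) = 4*(-101) = -404)
K(o, g) = (4 + g)/(-3 + o)
U(O, m) = 4/(-3 + O) (U(O, m) = (4 + 0)/(-3 + O) = 4/(-3 + O))
U(1, (-10 + 12)/(8 + 8)) - E = 4/(-3 + 1) - 1*(-404) = 4/(-2) + 404 = 4*(-1/2) + 404 = -2 + 404 = 402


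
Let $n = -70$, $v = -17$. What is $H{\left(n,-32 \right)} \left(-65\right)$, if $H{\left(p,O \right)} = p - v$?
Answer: $3445$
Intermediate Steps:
$H{\left(p,O \right)} = 17 + p$ ($H{\left(p,O \right)} = p - -17 = p + 17 = 17 + p$)
$H{\left(n,-32 \right)} \left(-65\right) = \left(17 - 70\right) \left(-65\right) = \left(-53\right) \left(-65\right) = 3445$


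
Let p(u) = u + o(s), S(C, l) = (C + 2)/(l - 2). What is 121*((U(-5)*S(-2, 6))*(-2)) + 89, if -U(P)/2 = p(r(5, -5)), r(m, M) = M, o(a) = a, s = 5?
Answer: 89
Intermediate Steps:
S(C, l) = (2 + C)/(-2 + l)
p(u) = 5 + u (p(u) = u + 5 = 5 + u)
U(P) = 0 (U(P) = -2*(5 - 5) = -2*0 = 0)
121*((U(-5)*S(-2, 6))*(-2)) + 89 = 121*((0*((2 - 2)/(-2 + 6)))*(-2)) + 89 = 121*((0*(0/4))*(-2)) + 89 = 121*((0*((¼)*0))*(-2)) + 89 = 121*((0*0)*(-2)) + 89 = 121*(0*(-2)) + 89 = 121*0 + 89 = 0 + 89 = 89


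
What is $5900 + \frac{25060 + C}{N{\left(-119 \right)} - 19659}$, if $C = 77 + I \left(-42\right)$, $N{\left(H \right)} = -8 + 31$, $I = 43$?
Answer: $\frac{115829069}{19636} \approx 5898.8$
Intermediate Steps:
$N{\left(H \right)} = 23$
$C = -1729$ ($C = 77 + 43 \left(-42\right) = 77 - 1806 = -1729$)
$5900 + \frac{25060 + C}{N{\left(-119 \right)} - 19659} = 5900 + \frac{25060 - 1729}{23 - 19659} = 5900 + \frac{23331}{-19636} = 5900 + 23331 \left(- \frac{1}{19636}\right) = 5900 - \frac{23331}{19636} = \frac{115829069}{19636}$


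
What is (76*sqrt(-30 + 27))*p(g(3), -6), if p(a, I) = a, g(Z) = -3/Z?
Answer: -76*I*sqrt(3) ≈ -131.64*I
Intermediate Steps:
(76*sqrt(-30 + 27))*p(g(3), -6) = (76*sqrt(-30 + 27))*(-3/3) = (76*sqrt(-3))*(-3*1/3) = (76*(I*sqrt(3)))*(-1) = (76*I*sqrt(3))*(-1) = -76*I*sqrt(3)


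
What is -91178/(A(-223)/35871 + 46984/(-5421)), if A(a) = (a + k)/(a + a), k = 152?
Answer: 2635885596237036/250557180551 ≈ 10520.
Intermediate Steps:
A(a) = (152 + a)/(2*a) (A(a) = (a + 152)/(a + a) = (152 + a)/((2*a)) = (152 + a)*(1/(2*a)) = (152 + a)/(2*a))
-91178/(A(-223)/35871 + 46984/(-5421)) = -91178/(((½)*(152 - 223)/(-223))/35871 + 46984/(-5421)) = -91178/(((½)*(-1/223)*(-71))*(1/35871) + 46984*(-1/5421)) = -91178/((71/446)*(1/35871) - 46984/5421) = -91178/(71/15998466 - 46984/5421) = -91178/(-250557180551/28909228062) = -91178*(-28909228062/250557180551) = 2635885596237036/250557180551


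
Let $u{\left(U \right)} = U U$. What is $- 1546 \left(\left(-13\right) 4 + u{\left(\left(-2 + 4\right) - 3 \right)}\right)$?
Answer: $78846$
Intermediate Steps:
$u{\left(U \right)} = U^{2}$
$- 1546 \left(\left(-13\right) 4 + u{\left(\left(-2 + 4\right) - 3 \right)}\right) = - 1546 \left(\left(-13\right) 4 + \left(\left(-2 + 4\right) - 3\right)^{2}\right) = - 1546 \left(-52 + \left(2 - 3\right)^{2}\right) = - 1546 \left(-52 + \left(-1\right)^{2}\right) = - 1546 \left(-52 + 1\right) = \left(-1546\right) \left(-51\right) = 78846$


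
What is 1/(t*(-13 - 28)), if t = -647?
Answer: 1/26527 ≈ 3.7697e-5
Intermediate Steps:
1/(t*(-13 - 28)) = 1/(-647*(-13 - 28)) = 1/(-647*(-41)) = 1/26527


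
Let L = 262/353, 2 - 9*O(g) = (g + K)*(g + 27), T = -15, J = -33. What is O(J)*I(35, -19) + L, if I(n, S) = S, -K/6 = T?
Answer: -2304850/3177 ≈ -725.48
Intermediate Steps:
K = 90 (K = -6*(-15) = 90)
O(g) = 2/9 - (27 + g)*(90 + g)/9 (O(g) = 2/9 - (g + 90)*(g + 27)/9 = 2/9 - (90 + g)*(27 + g)/9 = 2/9 - (27 + g)*(90 + g)/9)
L = 262/353 (L = 262*(1/353) = 262/353 ≈ 0.74221)
O(J)*I(35, -19) + L = (-2428/9 - 13*(-33) - ⅑*(-33)²)*(-19) + 262/353 = (-2428/9 + 429 - ⅑*1089)*(-19) + 262/353 = (-2428/9 + 429 - 121)*(-19) + 262/353 = (344/9)*(-19) + 262/353 = -6536/9 + 262/353 = -2304850/3177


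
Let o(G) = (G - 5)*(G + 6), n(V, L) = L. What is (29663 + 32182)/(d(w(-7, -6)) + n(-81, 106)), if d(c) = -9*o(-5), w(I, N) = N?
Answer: 8835/28 ≈ 315.54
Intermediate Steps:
o(G) = (-5 + G)*(6 + G)
d(c) = 90 (d(c) = -9*(-30 - 5 + (-5)²) = -9*(-30 - 5 + 25) = -9*(-10) = 90)
(29663 + 32182)/(d(w(-7, -6)) + n(-81, 106)) = (29663 + 32182)/(90 + 106) = 61845/196 = 61845*(1/196) = 8835/28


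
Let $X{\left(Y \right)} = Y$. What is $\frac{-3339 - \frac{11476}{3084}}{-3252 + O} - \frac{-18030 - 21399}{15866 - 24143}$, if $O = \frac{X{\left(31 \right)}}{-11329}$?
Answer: $- \frac{292772705553349}{78369767379471} \approx -3.7358$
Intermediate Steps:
$O = - \frac{31}{11329}$ ($O = \frac{31}{-11329} = 31 \left(- \frac{1}{11329}\right) = - \frac{31}{11329} \approx -0.0027363$)
$\frac{-3339 - \frac{11476}{3084}}{-3252 + O} - \frac{-18030 - 21399}{15866 - 24143} = \frac{-3339 - \frac{11476}{3084}}{-3252 - \frac{31}{11329}} - \frac{-18030 - 21399}{15866 - 24143} = \frac{-3339 - \frac{2869}{771}}{- \frac{36841939}{11329}} - - \frac{39429}{-8277} = \left(-3339 - \frac{2869}{771}\right) \left(- \frac{11329}{36841939}\right) - \left(-39429\right) \left(- \frac{1}{8277}\right) = \left(- \frac{2577238}{771}\right) \left(- \frac{11329}{36841939}\right) - \frac{13143}{2759} = \frac{29197529302}{28405134969} - \frac{13143}{2759} = - \frac{292772705553349}{78369767379471}$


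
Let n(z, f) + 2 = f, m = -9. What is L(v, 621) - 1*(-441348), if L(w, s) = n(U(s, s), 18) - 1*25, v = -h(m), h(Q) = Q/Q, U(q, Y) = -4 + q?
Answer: 441339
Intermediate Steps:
n(z, f) = -2 + f
h(Q) = 1
v = -1 (v = -1*1 = -1)
L(w, s) = -9 (L(w, s) = (-2 + 18) - 1*25 = 16 - 25 = -9)
L(v, 621) - 1*(-441348) = -9 - 1*(-441348) = -9 + 441348 = 441339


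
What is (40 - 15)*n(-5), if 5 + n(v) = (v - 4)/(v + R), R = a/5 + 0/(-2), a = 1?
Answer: -625/8 ≈ -78.125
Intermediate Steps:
R = 1/5 (R = 1/5 + 0/(-2) = 1*(1/5) + 0*(-1/2) = 1/5 + 0 = 1/5 ≈ 0.20000)
n(v) = -5 + (-4 + v)/(1/5 + v) (n(v) = -5 + (v - 4)/(v + 1/5) = -5 + (-4 + v)/(1/5 + v))
(40 - 15)*n(-5) = (40 - 15)*(5*(-5 - 4*(-5))/(1 + 5*(-5))) = 25*(5*(-5 + 20)/(1 - 25)) = 25*(5*15/(-24)) = 25*(5*(-1/24)*15) = 25*(-25/8) = -625/8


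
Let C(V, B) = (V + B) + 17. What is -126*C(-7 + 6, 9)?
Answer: -3150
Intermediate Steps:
C(V, B) = 17 + B + V (C(V, B) = (B + V) + 17 = 17 + B + V)
-126*C(-7 + 6, 9) = -126*(17 + 9 + (-7 + 6)) = -126*(17 + 9 - 1) = -126*25 = -3150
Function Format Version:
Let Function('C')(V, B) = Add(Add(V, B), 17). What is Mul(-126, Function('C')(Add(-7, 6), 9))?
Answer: -3150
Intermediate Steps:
Function('C')(V, B) = Add(17, B, V) (Function('C')(V, B) = Add(Add(B, V), 17) = Add(17, B, V))
Mul(-126, Function('C')(Add(-7, 6), 9)) = Mul(-126, Add(17, 9, Add(-7, 6))) = Mul(-126, Add(17, 9, -1)) = Mul(-126, 25) = -3150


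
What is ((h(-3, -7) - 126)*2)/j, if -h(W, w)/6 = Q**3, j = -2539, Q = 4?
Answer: 1020/2539 ≈ 0.40173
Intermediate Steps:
h(W, w) = -384 (h(W, w) = -6*4**3 = -6*64 = -384)
((h(-3, -7) - 126)*2)/j = ((-384 - 126)*2)/(-2539) = -510*2*(-1/2539) = -1020*(-1/2539) = 1020/2539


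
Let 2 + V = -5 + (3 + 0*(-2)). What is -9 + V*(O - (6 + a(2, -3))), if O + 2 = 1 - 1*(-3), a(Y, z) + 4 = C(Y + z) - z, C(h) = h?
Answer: -1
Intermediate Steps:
a(Y, z) = -4 + Y (a(Y, z) = -4 + ((Y + z) - z) = -4 + Y)
V = -4 (V = -2 + (-5 + (3 + 0*(-2))) = -2 + (-5 + (3 + 0)) = -2 + (-5 + 3) = -2 - 2 = -4)
O = 2 (O = -2 + (1 - 1*(-3)) = -2 + (1 + 3) = -2 + 4 = 2)
-9 + V*(O - (6 + a(2, -3))) = -9 - 4*(2 - (6 + (-4 + 2))) = -9 - 4*(2 - (6 - 2)) = -9 - 4*(2 - 1*4) = -9 - 4*(2 - 4) = -9 - 4*(-2) = -9 + 8 = -1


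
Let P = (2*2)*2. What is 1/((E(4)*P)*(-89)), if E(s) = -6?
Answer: 1/4272 ≈ 0.00023408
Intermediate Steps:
P = 8 (P = 4*2 = 8)
1/((E(4)*P)*(-89)) = 1/(-6*8*(-89)) = 1/(-48*(-89)) = 1/4272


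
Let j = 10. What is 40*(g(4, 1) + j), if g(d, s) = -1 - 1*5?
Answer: 160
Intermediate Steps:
g(d, s) = -6 (g(d, s) = -1 - 5 = -6)
40*(g(4, 1) + j) = 40*(-6 + 10) = 40*4 = 160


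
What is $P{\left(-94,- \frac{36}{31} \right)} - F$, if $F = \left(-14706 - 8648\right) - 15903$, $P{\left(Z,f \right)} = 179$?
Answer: $39436$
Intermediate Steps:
$F = -39257$ ($F = -23354 - 15903 = -39257$)
$P{\left(-94,- \frac{36}{31} \right)} - F = 179 - -39257 = 179 + 39257 = 39436$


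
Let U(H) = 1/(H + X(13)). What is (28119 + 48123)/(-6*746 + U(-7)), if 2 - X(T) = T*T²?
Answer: -167884884/9856153 ≈ -17.034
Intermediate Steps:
X(T) = 2 - T³ (X(T) = 2 - T*T² = 2 - T³)
U(H) = 1/(-2195 + H) (U(H) = 1/(H + (2 - 1*13³)) = 1/(H + (2 - 1*2197)) = 1/(H + (2 - 2197)) = 1/(H - 2195) = 1/(-2195 + H))
(28119 + 48123)/(-6*746 + U(-7)) = (28119 + 48123)/(-6*746 + 1/(-2195 - 7)) = 76242/(-4476 + 1/(-2202)) = 76242/(-4476 - 1/2202) = 76242/(-9856153/2202) = 76242*(-2202/9856153) = -167884884/9856153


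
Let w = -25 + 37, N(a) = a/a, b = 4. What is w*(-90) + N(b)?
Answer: -1079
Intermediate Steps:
N(a) = 1
w = 12
w*(-90) + N(b) = 12*(-90) + 1 = -1080 + 1 = -1079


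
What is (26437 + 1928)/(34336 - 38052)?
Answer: -28365/3716 ≈ -7.6332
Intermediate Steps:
(26437 + 1928)/(34336 - 38052) = 28365/(-3716) = 28365*(-1/3716) = -28365/3716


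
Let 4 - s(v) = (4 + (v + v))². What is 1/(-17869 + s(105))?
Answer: -1/63661 ≈ -1.5708e-5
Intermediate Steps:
s(v) = 4 - (4 + 2*v)² (s(v) = 4 - (4 + (v + v))² = 4 - (4 + 2*v)²)
1/(-17869 + s(105)) = 1/(-17869 + (4 - 4*(2 + 105)²)) = 1/(-17869 + (4 - 4*107²)) = 1/(-17869 + (4 - 4*11449)) = 1/(-17869 + (4 - 45796)) = 1/(-17869 - 45792) = 1/(-63661) = -1/63661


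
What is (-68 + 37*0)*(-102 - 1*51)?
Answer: 10404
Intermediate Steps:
(-68 + 37*0)*(-102 - 1*51) = (-68 + 0)*(-102 - 51) = -68*(-153) = 10404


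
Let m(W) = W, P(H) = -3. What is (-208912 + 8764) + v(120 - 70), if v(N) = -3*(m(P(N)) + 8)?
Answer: -200163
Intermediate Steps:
v(N) = -15 (v(N) = -3*(-3 + 8) = -3*5 = -15)
(-208912 + 8764) + v(120 - 70) = (-208912 + 8764) - 15 = -200148 - 15 = -200163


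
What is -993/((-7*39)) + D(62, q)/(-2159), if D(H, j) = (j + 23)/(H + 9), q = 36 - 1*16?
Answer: 50734746/13949299 ≈ 3.6371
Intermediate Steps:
q = 20 (q = 36 - 16 = 20)
D(H, j) = (23 + j)/(9 + H)
-993/((-7*39)) + D(62, q)/(-2159) = -993/((-7*39)) + ((23 + 20)/(9 + 62))/(-2159) = -993/(-273) + (43/71)*(-1/2159) = -993*(-1/273) + ((1/71)*43)*(-1/2159) = 331/91 + (43/71)*(-1/2159) = 331/91 - 43/153289 = 50734746/13949299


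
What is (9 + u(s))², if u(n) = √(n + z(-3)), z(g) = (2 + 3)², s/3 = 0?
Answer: 196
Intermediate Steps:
s = 0 (s = 3*0 = 0)
z(g) = 25 (z(g) = 5² = 25)
u(n) = √(25 + n) (u(n) = √(n + 25) = √(25 + n))
(9 + u(s))² = (9 + √(25 + 0))² = (9 + √25)² = (9 + 5)² = 14² = 196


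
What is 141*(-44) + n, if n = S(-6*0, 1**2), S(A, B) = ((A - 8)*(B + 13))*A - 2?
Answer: -6206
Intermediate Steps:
S(A, B) = -2 + A*(-8 + A)*(13 + B) (S(A, B) = ((-8 + A)*(13 + B))*A - 2 = A*(-8 + A)*(13 + B) - 2 = -2 + A*(-8 + A)*(13 + B))
n = -2 (n = -2 - (-624)*0 + 13*(-6*0)**2 + 1**2*(-6*0)**2 - 8*(-6*0)*1**2 = -2 - 104*0 + 13*0**2 + 1*0**2 - 8*0*1 = -2 + 0 + 13*0 + 1*0 + 0 = -2 + 0 + 0 + 0 + 0 = -2)
141*(-44) + n = 141*(-44) - 2 = -6204 - 2 = -6206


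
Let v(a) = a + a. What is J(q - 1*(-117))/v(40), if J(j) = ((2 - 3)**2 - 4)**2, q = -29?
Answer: 9/80 ≈ 0.11250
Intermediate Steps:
v(a) = 2*a
J(j) = 9 (J(j) = ((-1)**2 - 4)**2 = (1 - 4)**2 = (-3)**2 = 9)
J(q - 1*(-117))/v(40) = 9/((2*40)) = 9/80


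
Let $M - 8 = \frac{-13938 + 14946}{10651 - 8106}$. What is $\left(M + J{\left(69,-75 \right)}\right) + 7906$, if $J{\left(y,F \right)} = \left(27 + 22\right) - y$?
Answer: $\frac{20091238}{2545} \approx 7894.4$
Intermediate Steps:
$J{\left(y,F \right)} = 49 - y$
$M = \frac{21368}{2545}$ ($M = 8 + \frac{-13938 + 14946}{10651 - 8106} = 8 + \frac{1008}{2545} = \frac{21368}{2545} \approx 8.3961$)
$\left(M + J{\left(69,-75 \right)}\right) + 7906 = \left(\frac{21368}{2545} + \left(49 - 69\right)\right) + 7906 = \left(\frac{21368}{2545} - 20\right) + 7906 = - \frac{29532}{2545} + 7906 = \frac{20091238}{2545}$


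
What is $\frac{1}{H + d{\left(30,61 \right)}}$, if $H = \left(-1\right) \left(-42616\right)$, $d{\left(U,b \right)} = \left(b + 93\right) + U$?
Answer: $\frac{1}{42800} \approx 2.3364 \cdot 10^{-5}$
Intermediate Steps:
$d{\left(U,b \right)} = 93 + U + b$ ($d{\left(U,b \right)} = \left(93 + b\right) + U = 93 + U + b$)
$H = 42616$
$\frac{1}{H + d{\left(30,61 \right)}} = \frac{1}{42616 + \left(93 + 30 + 61\right)} = \frac{1}{42616 + 184} = \frac{1}{42800}$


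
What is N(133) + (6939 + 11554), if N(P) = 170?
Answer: 18663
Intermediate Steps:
N(133) + (6939 + 11554) = 170 + (6939 + 11554) = 170 + 18493 = 18663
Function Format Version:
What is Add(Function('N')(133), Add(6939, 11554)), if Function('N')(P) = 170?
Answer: 18663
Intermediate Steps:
Add(Function('N')(133), Add(6939, 11554)) = Add(170, Add(6939, 11554)) = Add(170, 18493) = 18663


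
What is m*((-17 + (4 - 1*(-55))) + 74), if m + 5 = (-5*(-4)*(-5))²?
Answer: 1159420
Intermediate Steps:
m = 9995 (m = -5 + (-5*(-4)*(-5))² = -5 + (20*(-5))² = -5 + (-100)² = -5 + 10000 = 9995)
m*((-17 + (4 - 1*(-55))) + 74) = 9995*((-17 + (4 - 1*(-55))) + 74) = 9995*((-17 + (4 + 55)) + 74) = 9995*((-17 + 59) + 74) = 9995*(42 + 74) = 9995*116 = 1159420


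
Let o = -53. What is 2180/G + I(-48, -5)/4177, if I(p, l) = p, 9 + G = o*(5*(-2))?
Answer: 9080852/2176217 ≈ 4.1728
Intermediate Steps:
G = 521 (G = -9 - 265*(-2) = -9 - 53*(-10) = -9 + 530 = 521)
2180/G + I(-48, -5)/4177 = 2180/521 - 48/4177 = 9080852/2176217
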